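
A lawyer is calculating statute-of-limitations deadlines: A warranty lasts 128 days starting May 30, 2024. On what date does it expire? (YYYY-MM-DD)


Start: 2024-05-30
Adding 128 days
Days remaining in May: 1
After May: 127 days still to add
June 2024: 30 days, 97 remaining
July 2024: 31 days, 66 remaining
August 2024: 31 days, 35 remaining
September 2024: 30 days, 5 remaining
Result: 2024-10-05

2024-10-05


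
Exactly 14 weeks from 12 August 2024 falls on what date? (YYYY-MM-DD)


Start: 2024-08-12
Weeks to add: 14
Convert to days: 14 x 7 = 98 days
Add 98 days to 2024-08-12
Result: 2024-11-18

2024-11-18


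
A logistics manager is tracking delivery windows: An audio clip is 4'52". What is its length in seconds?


Minutes: 4
Seconds: 52
Convert minutes to seconds: 4 x 60 = 240
Add remaining seconds: 240 + 52 = 292

292


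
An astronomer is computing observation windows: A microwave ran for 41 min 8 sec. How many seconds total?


Minutes: 41
Extra seconds: 8
Seconds per minute: 60
Minutes to seconds: 41 x 60 = 2460
Total: 2460 + 8 = 2468

2468


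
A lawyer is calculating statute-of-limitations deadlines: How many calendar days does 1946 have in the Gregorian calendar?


Year: 1946
Check leap year rules:
Divisible by 4? No
1946 is not a leap year
Days: 365

365


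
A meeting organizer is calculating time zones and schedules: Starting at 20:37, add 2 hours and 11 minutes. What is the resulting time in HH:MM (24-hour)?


Start time: 20:37
Adding: 2 hours 11 minutes
Minutes: 37 + 11 = 48
Hours: 20 + 2 + 0 = 22
Result: 22:48

22:48


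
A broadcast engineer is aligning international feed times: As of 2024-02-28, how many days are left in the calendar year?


Start: February 28, 2024
End: December 31, 2024
Days left in February: 1
March: 31
April: 30
May: 31
June: 30
... plus remaining months
Sum of remaining months: 306
Total: 1 + 306 = 307

307


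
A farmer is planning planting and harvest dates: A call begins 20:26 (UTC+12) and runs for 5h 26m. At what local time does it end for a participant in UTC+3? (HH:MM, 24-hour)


Start: 20:26 in UTC+12
Step 1 - add duration:
  minutes: 26 + 26 = 52
  hours: 20 + 5 + 0 = 25
  end in UTC+12: 01:52
Step 2 - convert UTC+12 -> UTC+3:
  offset difference: 3 - (12) = -9 hours
  1 + (-9) = -8 -> mod 24 = 16
Result: 16:52 in UTC+3

16:52


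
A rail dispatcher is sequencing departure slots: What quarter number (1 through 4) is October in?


Month: October (month 10)
Q1: January-March (months 1-3)
Q2: April-June (months 4-6)
Q3: July-September (months 7-9)
Q4: October-December (months 10-12)
Month 10 falls in Q4

4


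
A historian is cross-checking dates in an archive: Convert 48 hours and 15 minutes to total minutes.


Hours: 48
Minutes: 15
Convert hours to minutes: 48 x 60 = 2880
Add remaining minutes: 2880 + 15 = 2895

2895


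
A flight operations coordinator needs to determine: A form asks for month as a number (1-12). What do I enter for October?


Calendar month order:
9. September
10. October <--
11. November
October is month number 10

10


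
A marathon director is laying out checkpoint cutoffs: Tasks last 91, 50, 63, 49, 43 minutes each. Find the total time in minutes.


Durations: 91, 50, 63, 49, 43
Running sum: 91
+ 50 = 141
+ 63 = 204
+ 49 = 253
+ 43 = 296
Total duration: 296 minutes
That is 4 hours and 56 minutes

296


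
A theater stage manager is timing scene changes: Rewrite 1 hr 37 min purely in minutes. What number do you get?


Hours: 1
Extra minutes: 37
Minutes per hour: 60
Hours to minutes: 1 x 60 = 60
Total: 60 + 37 = 97

97


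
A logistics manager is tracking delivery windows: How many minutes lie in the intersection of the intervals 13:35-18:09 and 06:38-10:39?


Interval A: [815, 1089] minutes from midnight
Interval B: [398, 639] minutes from midnight
Overlap start = max(815, 398) = 815
Overlap end = min(1089, 639) = 639
End <= start, so the intervals do not overlap: 0 minutes

0


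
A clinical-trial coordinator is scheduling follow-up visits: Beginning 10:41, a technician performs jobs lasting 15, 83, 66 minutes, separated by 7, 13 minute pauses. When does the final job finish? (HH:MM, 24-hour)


Start: 10:41 = 641 min from midnight
  after task 1 (15 min): 10:56
  after break (7 min): 11:03
  after task 2 (83 min): 12:26
  after break (13 min): 12:39
  after task 3 (66 min): 13:45
Total elapsed: 184 minutes
End time: 13:45

13:45


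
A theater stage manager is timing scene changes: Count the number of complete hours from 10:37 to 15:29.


Start: 10:37
End: 15:29
Hour difference: 15 - 10 = 5 hours
Minute difference: 29 - 37 = -8 minutes
Total minutes: 292
Complete hours: 292 / 60 = 4 (remainder 52)

4


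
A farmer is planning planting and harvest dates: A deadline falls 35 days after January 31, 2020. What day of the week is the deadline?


Start: 2020-01-31 (Friday)
Step 1 - find target date: add 35 days
  2020-01-31 + 35 days = 2020-03-06
Step 2 - day of week:
  35 mod 7 = 0
  Friday + 0 days -> Friday
Result: Friday (2020-03-06)

Friday


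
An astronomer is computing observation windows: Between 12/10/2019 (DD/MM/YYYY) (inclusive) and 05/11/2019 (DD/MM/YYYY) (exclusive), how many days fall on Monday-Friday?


Start: 2019-10-12 (Saturday)
End (exclusive): 2019-11-05 (Tuesday)
Total calendar days: 24
Full weeks: 24 // 7 = 3 -> 15 weekdays
Remaining 3 days starting on Saturday:
  Sat(-), Sun(-), Mon(w) -> 1 weekdays
Total business days: 15 + 1 = 16

16


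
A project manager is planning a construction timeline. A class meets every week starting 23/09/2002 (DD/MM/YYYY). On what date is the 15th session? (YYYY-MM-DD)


First occurrence: 2002-09-23 (occurrence 1)
Each occurrence is 7 days after the previous.
Occurrence 15 is 14 weeks after the first.
14 weeks = 98 days
2002-09-23 + 98 days = 2002-12-30

2002-12-30


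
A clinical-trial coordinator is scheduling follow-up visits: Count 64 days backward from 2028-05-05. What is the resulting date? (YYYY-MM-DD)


Start: 2028-05-05
Subtracting 64 days
Days already passed in May: 5
After going back through May: 59 more days to subtract
April 2028: 30 days, 29 remaining
March 2028 has 31 days, need 29
Result: 2028-03-02

2028-03-02


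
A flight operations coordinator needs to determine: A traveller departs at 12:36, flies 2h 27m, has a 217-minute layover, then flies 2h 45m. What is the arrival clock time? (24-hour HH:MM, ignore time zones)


Depart: 12:36
Leg 1: +147 min -> 15:03
Layover: +217 min -> 18:40
Leg 2: +165 min -> 21:25
Total travel: 529 minutes = 8h 49m
Arrival: 21:25

21:25


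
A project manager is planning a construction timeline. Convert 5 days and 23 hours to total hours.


Days: 5
Extra hours: 23
Hours per day: 24
Days to hours: 5 x 24 = 120
Total: 120 + 23 = 143

143


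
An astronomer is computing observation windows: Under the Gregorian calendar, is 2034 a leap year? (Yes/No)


Year: 2034
Divisible by 4? 2034 / 4 = 508.5 -> No
Not divisible by 4, so NOT a leap year

No


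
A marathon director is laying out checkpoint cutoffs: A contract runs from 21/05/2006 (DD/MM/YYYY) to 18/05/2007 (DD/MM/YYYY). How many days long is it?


Start date: 2006-05-21
End date: 2007-05-18
May 2006: +11 days
Jun 2006: +30 days
Jul 2006: +31 days
... (10 more months)
Total: 362 days

362


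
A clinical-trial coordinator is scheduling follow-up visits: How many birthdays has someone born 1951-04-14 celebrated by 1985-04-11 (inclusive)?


Birth: 1951-04-14
Reference: 1985-04-11
Year difference: 1985 - 1951 = 34
Has birthday (04-14) occurred by 04-11? No
Birthday not yet reached this year -> subtract 1
Age in full years: 33

33


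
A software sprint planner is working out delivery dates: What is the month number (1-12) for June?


Calendar month order:
5. May
6. June <--
7. July
June is month number 6

6


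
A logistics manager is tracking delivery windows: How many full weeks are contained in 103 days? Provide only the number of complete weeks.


Total days: 103
Days per week: 7
Division: 103 / 7 = 14 remainder 5
Complete weeks: 14
Remaining days: 5

14


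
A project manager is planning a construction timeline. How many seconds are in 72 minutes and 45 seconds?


Minutes: 72
Seconds: 45
Convert minutes to seconds: 72 x 60 = 4320
Add remaining seconds: 4320 + 45 = 4365

4365


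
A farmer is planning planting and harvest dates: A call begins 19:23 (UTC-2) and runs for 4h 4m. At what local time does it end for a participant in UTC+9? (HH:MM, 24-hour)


Start: 19:23 in UTC-2
Step 1 - add duration:
  minutes: 23 + 4 = 27
  hours: 19 + 4 + 0 = 23
  end in UTC-2: 23:27
Step 2 - convert UTC-2 -> UTC+9:
  offset difference: 9 - (-2) = 11 hours
  23 + (11) = 34 -> mod 24 = 10
Result: 10:27 in UTC+9

10:27


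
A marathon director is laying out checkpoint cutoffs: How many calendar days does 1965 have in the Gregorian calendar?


Year: 1965
Check leap year rules:
Divisible by 4? No
1965 is not a leap year
Days: 365

365


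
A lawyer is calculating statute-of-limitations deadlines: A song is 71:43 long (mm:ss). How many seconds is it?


Minutes: 71
Extra seconds: 43
Seconds per minute: 60
Minutes to seconds: 71 x 60 = 4260
Total: 4260 + 43 = 4303

4303


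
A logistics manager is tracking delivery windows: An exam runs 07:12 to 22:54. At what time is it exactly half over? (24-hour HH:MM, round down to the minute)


Start time: 07:12 = 432 minutes from midnight
End time: 22:54 = 1374 minutes from midnight
Sum: 432 + 1374 = 1806
Midpoint: 1806 / 2 = 903 minutes
Convert: 903 / 60 = 15 hours, 3 minutes
Result: 15:03

15:03


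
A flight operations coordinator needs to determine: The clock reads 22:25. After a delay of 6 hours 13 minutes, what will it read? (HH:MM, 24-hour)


Start time: 22:25
Adding: 6 hours 13 minutes
Minutes: 25 + 13 = 38
Hours: 22 + 6 + 0 = 28
Hour wraparound: 28 mod 24 = 4
Result: 04:38

04:38


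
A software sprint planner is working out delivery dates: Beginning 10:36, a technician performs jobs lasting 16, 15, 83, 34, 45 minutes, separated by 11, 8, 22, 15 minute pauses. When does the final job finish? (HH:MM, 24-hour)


Start: 10:36 = 636 min from midnight
  after task 1 (16 min): 10:52
  after break (11 min): 11:03
  after task 2 (15 min): 11:18
  after break (8 min): 11:26
  after task 3 (83 min): 12:49
  after break (22 min): 13:11
  after task 4 (34 min): 13:45
  after break (15 min): 14:00
  after task 5 (45 min): 14:45
Total elapsed: 249 minutes
End time: 14:45

14:45


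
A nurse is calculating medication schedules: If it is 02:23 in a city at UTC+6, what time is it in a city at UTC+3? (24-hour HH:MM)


Local time: 02:23 at UTC+6 (offset 6h)
Target zone: UTC+3 (offset 3h)
Difference: 3 - (6) = -3 hours
Calculation: 2 + (-3) = -1
Wraparound: (-1) mod 24 = 23
Result: 23:23

23:23


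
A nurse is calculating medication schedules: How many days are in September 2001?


Month: September
Year: 2001
September is a 30-day month
Total: 30 days

30


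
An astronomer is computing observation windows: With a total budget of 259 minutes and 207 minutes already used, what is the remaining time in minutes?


Total budget: 259 minutes
Time used: 207 minutes
Remaining: 259 - 207 = 52 minutes
Percent used: 79.9%
Percent remaining: 20.1%

52


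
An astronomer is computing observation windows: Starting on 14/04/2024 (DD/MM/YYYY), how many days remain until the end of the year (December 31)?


Start: April 14, 2024
End: December 31, 2024
Days left in April: 16
May: 31
June: 30
July: 31
August: 31
... plus remaining months
Sum of remaining months: 245
Total: 16 + 245 = 261

261


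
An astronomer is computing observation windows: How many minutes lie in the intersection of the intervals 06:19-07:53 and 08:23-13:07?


Interval A: [379, 473] minutes from midnight
Interval B: [503, 787] minutes from midnight
Overlap start = max(379, 503) = 503
Overlap end = min(473, 787) = 473
End <= start, so the intervals do not overlap: 0 minutes

0


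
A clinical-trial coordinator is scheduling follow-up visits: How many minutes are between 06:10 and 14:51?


Start time: 06:10 = 370 minutes from midnight
End time: 14:51 = 891 minutes from midnight
Difference: 891 - 370 = 521 minutes
That is 8 hours and 41 minutes

521


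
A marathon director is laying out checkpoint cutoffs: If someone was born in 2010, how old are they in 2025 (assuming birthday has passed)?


Birth year: 2010
Current year: 2025
Age = current year - birth year
Age = 2025 - 2010 = 15

15


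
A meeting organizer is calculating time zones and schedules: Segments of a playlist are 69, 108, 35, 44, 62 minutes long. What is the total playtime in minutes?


Durations: 69, 108, 35, 44, 62
Running sum: 69
+ 108 = 177
+ 35 = 212
+ 44 = 256
+ 62 = 318
Total duration: 318 minutes
That is 5 hours and 18 minutes

318


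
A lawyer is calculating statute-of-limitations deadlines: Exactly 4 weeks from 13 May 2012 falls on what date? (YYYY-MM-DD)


Start: 2012-05-13
Weeks to add: 4
Convert to days: 4 x 7 = 28 days
Add 28 days to 2012-05-13
Result: 2012-06-10

2012-06-10


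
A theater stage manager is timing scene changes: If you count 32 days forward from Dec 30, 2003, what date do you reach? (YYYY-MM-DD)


Start: 2003-12-30
Adding 32 days
Days remaining in December: 1
After December: 31 days still to add
January 2004 has 31 days, need 31
Result: 2004-01-31

2004-01-31


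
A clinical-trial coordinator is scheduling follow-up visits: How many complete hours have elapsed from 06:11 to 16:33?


Start: 06:11
End: 16:33
Hour difference: 16 - 6 = 10 hours
Minute difference: 33 - 11 = 22 minutes
Total minutes: 622
Complete hours: 622 / 60 = 10 (remainder 22)

10


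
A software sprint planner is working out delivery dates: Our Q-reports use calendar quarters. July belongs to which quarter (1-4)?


Month: July (month 7)
Q1: January-March (months 1-3)
Q2: April-June (months 4-6)
Q3: July-September (months 7-9)
Q4: October-December (months 10-12)
Month 7 falls in Q3

3


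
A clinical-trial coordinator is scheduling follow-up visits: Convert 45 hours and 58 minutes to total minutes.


Hours: 45
Minutes: 58
Convert hours to minutes: 45 x 60 = 2700
Add remaining minutes: 2700 + 58 = 2758

2758


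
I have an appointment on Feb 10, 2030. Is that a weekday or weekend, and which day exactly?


Date: 2030-02-10
January 1, 2030 is a Tuesday
Day of year: 41
Offset from Jan 1: 40 days
40 mod 7 = 5
Result: Sunday

Sunday


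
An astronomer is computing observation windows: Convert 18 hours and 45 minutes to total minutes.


Hours: 18
Extra minutes: 45
Minutes per hour: 60
Hours to minutes: 18 x 60 = 1080
Total: 1080 + 45 = 1125

1125


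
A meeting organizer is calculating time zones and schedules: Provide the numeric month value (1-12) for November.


Calendar month order:
10. October
11. November <--
12. December
November is month number 11

11


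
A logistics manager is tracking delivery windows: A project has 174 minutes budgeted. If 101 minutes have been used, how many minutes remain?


Total budget: 174 minutes
Time used: 101 minutes
Remaining: 174 - 101 = 73 minutes
Percent used: 58.0%
Percent remaining: 42.0%

73


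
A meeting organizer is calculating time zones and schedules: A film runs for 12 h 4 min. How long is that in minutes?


Hours: 12
Minutes: 4
Convert hours to minutes: 12 x 60 = 720
Add remaining minutes: 720 + 4 = 724

724


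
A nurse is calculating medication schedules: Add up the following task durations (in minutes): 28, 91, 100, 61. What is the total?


Durations: 28, 91, 100, 61
Running sum: 28
+ 91 = 119
+ 100 = 219
+ 61 = 280
Total duration: 280 minutes
That is 4 hours and 40 minutes

280


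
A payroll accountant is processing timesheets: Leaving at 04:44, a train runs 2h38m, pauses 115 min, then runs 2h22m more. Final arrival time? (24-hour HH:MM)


Depart: 04:44
Leg 1: +158 min -> 07:22
Layover: +115 min -> 09:17
Leg 2: +142 min -> 11:39
Total travel: 415 minutes = 6h 55m
Arrival: 11:39

11:39


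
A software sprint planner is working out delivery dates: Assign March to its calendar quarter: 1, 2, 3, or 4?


Month: March (month 3)
Q1: January-March (months 1-3)
Q2: April-June (months 4-6)
Q3: July-September (months 7-9)
Q4: October-December (months 10-12)
Month 3 falls in Q1

1


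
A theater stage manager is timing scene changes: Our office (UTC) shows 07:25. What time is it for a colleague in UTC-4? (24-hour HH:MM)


Local time: 07:25 at UTC (offset 0h)
Target zone: UTC-4 (offset -4h)
Difference: -4 - (0) = -4 hours
Calculation: 7 + (-4) = 3
Result: 03:25

03:25


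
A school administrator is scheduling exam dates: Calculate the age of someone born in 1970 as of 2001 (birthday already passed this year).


Birth year: 1970
Current year: 2001
Age = current year - birth year
Age = 2001 - 1970 = 31

31


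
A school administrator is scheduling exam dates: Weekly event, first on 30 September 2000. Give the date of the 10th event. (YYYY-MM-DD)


First occurrence: 2000-09-30 (occurrence 1)
Each occurrence is 7 days after the previous.
Occurrence 10 is 9 weeks after the first.
9 weeks = 63 days
2000-09-30 + 63 days = 2000-12-02

2000-12-02


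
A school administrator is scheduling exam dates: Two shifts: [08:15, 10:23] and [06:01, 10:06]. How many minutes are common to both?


Interval A: [495, 623] minutes from midnight
Interval B: [361, 606] minutes from midnight
Overlap start = max(495, 361) = 495
Overlap end = min(623, 606) = 606
Overlap = 606 - 495 = 111 minutes

111


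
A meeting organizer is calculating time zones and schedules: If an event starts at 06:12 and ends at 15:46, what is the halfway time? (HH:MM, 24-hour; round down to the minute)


Start time: 06:12 = 372 minutes from midnight
End time: 15:46 = 946 minutes from midnight
Sum: 372 + 946 = 1318
Midpoint: 1318 / 2 = 659 minutes
Convert: 659 / 60 = 10 hours, 59 minutes
Result: 10:59

10:59


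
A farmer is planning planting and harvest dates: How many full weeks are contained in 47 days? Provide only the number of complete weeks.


Total days: 47
Days per week: 7
Division: 47 / 7 = 6 remainder 5
Complete weeks: 6
Remaining days: 5

6


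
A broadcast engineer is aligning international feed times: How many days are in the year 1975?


Year: 1975
Check leap year rules:
Divisible by 4? No
1975 is not a leap year
Days: 365

365


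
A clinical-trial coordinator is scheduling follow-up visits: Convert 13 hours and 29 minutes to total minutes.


Hours: 13
Extra minutes: 29
Minutes per hour: 60
Hours to minutes: 13 x 60 = 780
Total: 780 + 29 = 809

809


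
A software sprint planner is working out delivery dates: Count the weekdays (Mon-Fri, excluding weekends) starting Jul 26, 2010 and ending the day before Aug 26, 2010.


Start: 2010-07-26 (Monday)
End (exclusive): 2010-08-26 (Thursday)
Total calendar days: 31
Full weeks: 31 // 7 = 4 -> 20 weekdays
Remaining 3 days starting on Monday:
  Mon(w), Tue(w), Wed(w) -> 3 weekdays
Total business days: 20 + 3 = 23

23


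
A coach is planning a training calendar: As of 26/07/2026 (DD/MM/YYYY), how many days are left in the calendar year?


Start: July 26, 2026
End: December 31, 2026
Days left in July: 5
August: 31
September: 30
October: 31
November: 30
... plus remaining months
Sum of remaining months: 153
Total: 5 + 153 = 158

158


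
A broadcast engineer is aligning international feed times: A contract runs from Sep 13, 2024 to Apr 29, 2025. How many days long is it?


Start date: 2024-09-13
End date: 2025-04-29
Sep 2024: +18 days
Oct 2024: +31 days
Nov 2024: +30 days
... (5 more months)
Total: 228 days

228


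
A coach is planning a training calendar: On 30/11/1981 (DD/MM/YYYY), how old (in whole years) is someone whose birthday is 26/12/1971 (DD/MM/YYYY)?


Birth: 1971-12-26
Reference: 1981-11-30
Year difference: 1981 - 1971 = 10
Has birthday (12-26) occurred by 11-30? No
Birthday not yet reached this year -> subtract 1
Age in full years: 9

9


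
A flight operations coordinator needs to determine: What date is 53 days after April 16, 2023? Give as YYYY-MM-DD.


Start: 2023-04-16
Adding 53 days
Days remaining in April: 14
After April: 39 days still to add
May 2023: 31 days, 8 remaining
June 2023 has 30 days, need 8
Result: 2023-06-08

2023-06-08


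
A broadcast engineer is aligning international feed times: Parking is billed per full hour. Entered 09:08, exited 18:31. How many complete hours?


Start: 09:08
End: 18:31
Hour difference: 18 - 9 = 9 hours
Minute difference: 31 - 8 = 23 minutes
Total minutes: 563
Complete hours: 563 / 60 = 9 (remainder 23)

9


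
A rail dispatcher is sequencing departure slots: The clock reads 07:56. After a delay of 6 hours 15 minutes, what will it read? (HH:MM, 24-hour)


Start time: 07:56
Adding: 6 hours 15 minutes
Minutes: 56 + 15 = 71
Minute overflow: 71 >= 60, so carry 1 hour, minutes = 11
Hours: 7 + 6 + 1 = 14
Result: 14:11

14:11


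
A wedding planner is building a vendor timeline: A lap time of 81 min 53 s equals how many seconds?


Minutes: 81
Seconds: 53
Convert minutes to seconds: 81 x 60 = 4860
Add remaining seconds: 4860 + 53 = 4913

4913


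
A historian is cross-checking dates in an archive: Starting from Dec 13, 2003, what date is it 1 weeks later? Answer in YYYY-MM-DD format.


Start: 2003-12-13
Weeks to add: 1
Convert to days: 1 x 7 = 7 days
Add 7 days to 2003-12-13
Result: 2003-12-20

2003-12-20


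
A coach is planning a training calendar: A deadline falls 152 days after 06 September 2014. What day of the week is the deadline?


Start: 2014-09-06 (Saturday)
Step 1 - find target date: add 152 days
  2014-09-06 + 152 days = 2015-02-05
Step 2 - day of week:
  152 mod 7 = 5
  Saturday + 5 days -> Thursday
Result: Thursday (2015-02-05)

Thursday


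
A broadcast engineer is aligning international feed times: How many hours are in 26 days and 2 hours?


Days: 26
Extra hours: 2
Hours per day: 24
Days to hours: 26 x 24 = 624
Total: 624 + 2 = 626

626


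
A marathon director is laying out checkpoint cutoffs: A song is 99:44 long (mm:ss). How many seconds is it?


Minutes: 99
Extra seconds: 44
Seconds per minute: 60
Minutes to seconds: 99 x 60 = 5940
Total: 5940 + 44 = 5984

5984


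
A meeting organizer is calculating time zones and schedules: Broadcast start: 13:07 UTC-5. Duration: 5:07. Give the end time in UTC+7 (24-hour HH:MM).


Start: 13:07 in UTC-5
Step 1 - add duration:
  minutes: 7 + 7 = 14
  hours: 13 + 5 + 0 = 18
  end in UTC-5: 18:14
Step 2 - convert UTC-5 -> UTC+7:
  offset difference: 7 - (-5) = 12 hours
  18 + (12) = 30 -> mod 24 = 6
Result: 06:14 in UTC+7

06:14


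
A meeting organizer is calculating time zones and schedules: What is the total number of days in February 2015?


Month: February
Year: 2015
2015 is not a leap year
February has 28 days
Total: 28 days

28


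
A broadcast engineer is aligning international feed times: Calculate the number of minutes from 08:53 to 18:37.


Start time: 08:53 = 533 minutes from midnight
End time: 18:37 = 1117 minutes from midnight
Difference: 1117 - 533 = 584 minutes
That is 9 hours and 44 minutes

584


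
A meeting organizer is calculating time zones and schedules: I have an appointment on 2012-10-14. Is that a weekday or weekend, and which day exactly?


Date: 2012-10-14
January 1, 2012 is a Sunday
Day of year: 288
Offset from Jan 1: 287 days
287 mod 7 = 0
Result: Sunday

Sunday


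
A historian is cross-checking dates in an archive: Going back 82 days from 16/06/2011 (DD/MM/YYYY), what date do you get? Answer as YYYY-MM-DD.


Start: 2011-06-16
Subtracting 82 days
Days already passed in June: 16
After going back through June: 66 more days to subtract
May 2011: 31 days, 35 remaining
April 2011: 30 days, 5 remaining
March 2011 has 31 days, need 5
Result: 2011-03-26

2011-03-26


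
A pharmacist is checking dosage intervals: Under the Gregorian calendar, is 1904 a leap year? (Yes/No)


Year: 1904
Divisible by 4? 1904 / 4 = 476.0 -> Yes
Divisible by 100? 1904 / 100 = 19.04 -> No
Divisible by 4 but not 100, so it IS a leap year

Yes


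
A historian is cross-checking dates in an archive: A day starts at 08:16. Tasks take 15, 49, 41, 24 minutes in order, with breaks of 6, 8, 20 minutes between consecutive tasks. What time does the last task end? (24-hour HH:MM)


Start: 08:16 = 496 min from midnight
  after task 1 (15 min): 08:31
  after break (6 min): 08:37
  after task 2 (49 min): 09:26
  after break (8 min): 09:34
  after task 3 (41 min): 10:15
  after break (20 min): 10:35
  after task 4 (24 min): 10:59
Total elapsed: 163 minutes
End time: 10:59

10:59


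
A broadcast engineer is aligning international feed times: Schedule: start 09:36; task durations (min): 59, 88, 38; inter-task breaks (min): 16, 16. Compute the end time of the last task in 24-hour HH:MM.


Start: 09:36 = 576 min from midnight
  after task 1 (59 min): 10:35
  after break (16 min): 10:51
  after task 2 (88 min): 12:19
  after break (16 min): 12:35
  after task 3 (38 min): 13:13
Total elapsed: 217 minutes
End time: 13:13

13:13


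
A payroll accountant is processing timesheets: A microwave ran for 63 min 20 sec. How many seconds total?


Minutes: 63
Extra seconds: 20
Seconds per minute: 60
Minutes to seconds: 63 x 60 = 3780
Total: 3780 + 20 = 3800

3800


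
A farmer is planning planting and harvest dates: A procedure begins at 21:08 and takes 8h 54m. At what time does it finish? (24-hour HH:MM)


Start time: 21:08
Adding: 8 hours 54 minutes
Minutes: 8 + 54 = 62
Minute overflow: 62 >= 60, so carry 1 hour, minutes = 2
Hours: 21 + 8 + 1 = 30
Hour wraparound: 30 mod 24 = 6
Result: 06:02

06:02


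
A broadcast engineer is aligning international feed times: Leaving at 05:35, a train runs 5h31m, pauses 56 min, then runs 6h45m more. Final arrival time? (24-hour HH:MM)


Depart: 05:35
Leg 1: +331 min -> 11:06
Layover: +56 min -> 12:02
Leg 2: +405 min -> 18:47
Total travel: 792 minutes = 13h 12m
Arrival: 18:47

18:47


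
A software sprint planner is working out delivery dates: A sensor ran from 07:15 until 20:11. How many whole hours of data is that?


Start: 07:15
End: 20:11
Hour difference: 20 - 7 = 13 hours
Minute difference: 11 - 15 = -4 minutes
Total minutes: 776
Complete hours: 776 / 60 = 12 (remainder 56)

12


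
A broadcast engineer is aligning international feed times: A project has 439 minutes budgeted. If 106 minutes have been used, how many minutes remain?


Total budget: 439 minutes
Time used: 106 minutes
Remaining: 439 - 106 = 333 minutes
Percent used: 24.1%
Percent remaining: 75.9%

333


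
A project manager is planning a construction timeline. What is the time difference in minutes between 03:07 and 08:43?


Start time: 03:07 = 187 minutes from midnight
End time: 08:43 = 523 minutes from midnight
Difference: 523 - 187 = 336 minutes
That is 5 hours and 36 minutes

336


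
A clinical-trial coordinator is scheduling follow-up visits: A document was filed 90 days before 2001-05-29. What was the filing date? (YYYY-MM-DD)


Start: 2001-05-29
Subtracting 90 days
Days already passed in May: 29
After going back through May: 61 more days to subtract
April 2001: 30 days, 31 remaining
March 2001 has 31 days, need 31
Result: 2001-02-28

2001-02-28


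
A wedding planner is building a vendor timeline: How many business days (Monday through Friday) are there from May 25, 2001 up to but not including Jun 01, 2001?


Start: 2001-05-25 (Friday)
End (exclusive): 2001-06-01 (Friday)
Total calendar days: 7
Full weeks: 7 // 7 = 1 -> 5 weekdays
Remaining 0 days starting on Friday:
Total business days: 5 + 0 = 5

5


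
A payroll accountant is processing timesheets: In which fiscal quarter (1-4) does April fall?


Month: April (month 4)
Q1: January-March (months 1-3)
Q2: April-June (months 4-6)
Q3: July-September (months 7-9)
Q4: October-December (months 10-12)
Month 4 falls in Q2

2


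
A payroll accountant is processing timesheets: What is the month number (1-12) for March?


Calendar month order:
2. February
3. March <--
4. April
March is month number 3

3


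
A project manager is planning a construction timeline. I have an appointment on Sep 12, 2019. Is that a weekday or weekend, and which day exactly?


Date: 2019-09-12
January 1, 2019 is a Tuesday
Day of year: 255
Offset from Jan 1: 254 days
254 mod 7 = 2
Result: Thursday

Thursday


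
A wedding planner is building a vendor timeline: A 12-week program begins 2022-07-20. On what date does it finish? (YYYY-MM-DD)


Start: 2022-07-20
Weeks to add: 12
Convert to days: 12 x 7 = 84 days
Add 84 days to 2022-07-20
Result: 2022-10-12

2022-10-12


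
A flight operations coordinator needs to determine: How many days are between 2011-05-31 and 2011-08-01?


Start date: 2011-05-31
End date: 2011-08-01
May 2011: +1 days
Jun 2011: +30 days
Jul 2011: +31 days
Total: 62 days

62


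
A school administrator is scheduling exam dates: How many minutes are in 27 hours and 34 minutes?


Hours: 27
Extra minutes: 34
Minutes per hour: 60
Hours to minutes: 27 x 60 = 1620
Total: 1620 + 34 = 1654

1654


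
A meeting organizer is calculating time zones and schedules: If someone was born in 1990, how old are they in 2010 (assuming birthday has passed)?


Birth year: 1990
Current year: 2010
Age = current year - birth year
Age = 2010 - 1990 = 20

20


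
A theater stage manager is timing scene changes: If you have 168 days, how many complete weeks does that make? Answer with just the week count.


Total days: 168
Days per week: 7
Division: 168 / 7 = 24 remainder 0
Complete weeks: 24
Remaining days: 0

24


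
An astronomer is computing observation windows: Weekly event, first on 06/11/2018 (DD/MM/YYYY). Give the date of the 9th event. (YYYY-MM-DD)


First occurrence: 2018-11-06 (occurrence 1)
Each occurrence is 7 days after the previous.
Occurrence 9 is 8 weeks after the first.
8 weeks = 56 days
2018-11-06 + 56 days = 2019-01-01

2019-01-01


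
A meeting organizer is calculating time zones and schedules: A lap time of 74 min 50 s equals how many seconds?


Minutes: 74
Seconds: 50
Convert minutes to seconds: 74 x 60 = 4440
Add remaining seconds: 4440 + 50 = 4490

4490


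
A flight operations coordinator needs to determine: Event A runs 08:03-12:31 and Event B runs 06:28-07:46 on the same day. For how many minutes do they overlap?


Interval A: [483, 751] minutes from midnight
Interval B: [388, 466] minutes from midnight
Overlap start = max(483, 388) = 483
Overlap end = min(751, 466) = 466
End <= start, so the intervals do not overlap: 0 minutes

0


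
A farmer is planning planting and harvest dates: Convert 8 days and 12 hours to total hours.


Days: 8
Extra hours: 12
Hours per day: 24
Days to hours: 8 x 24 = 192
Total: 192 + 12 = 204

204


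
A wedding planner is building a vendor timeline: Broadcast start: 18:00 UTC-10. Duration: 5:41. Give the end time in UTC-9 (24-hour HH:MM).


Start: 18:00 in UTC-10
Step 1 - add duration:
  minutes: 0 + 41 = 41
  hours: 18 + 5 + 0 = 23
  end in UTC-10: 23:41
Step 2 - convert UTC-10 -> UTC-9:
  offset difference: -9 - (-10) = 1 hours
  23 + (1) = 24 -> mod 24 = 0
Result: 00:41 in UTC-9

00:41


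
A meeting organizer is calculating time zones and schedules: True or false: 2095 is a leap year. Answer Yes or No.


Year: 2095
Divisible by 4? 2095 / 4 = 523.75 -> No
Not divisible by 4, so NOT a leap year

No


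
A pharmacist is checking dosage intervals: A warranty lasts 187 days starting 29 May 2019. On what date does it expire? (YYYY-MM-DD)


Start: 2019-05-29
Adding 187 days
Days remaining in May: 2
After May: 185 days still to add
June 2019: 30 days, 155 remaining
July 2019: 31 days, 124 remaining
August 2019: 31 days, 93 remaining
September 2019: 30 days, 63 remaining
Result: 2019-12-02

2019-12-02


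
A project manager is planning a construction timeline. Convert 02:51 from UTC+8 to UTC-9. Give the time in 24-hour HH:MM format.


Local time: 02:51 at UTC+8 (offset 8h)
Target zone: UTC-9 (offset -9h)
Difference: -9 - (8) = -17 hours
Calculation: 2 + (-17) = -15
Wraparound: (-15) mod 24 = 9
Result: 09:51

09:51


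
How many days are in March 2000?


Month: March
Year: 2000
March is a 31-day month
Total: 31 days

31


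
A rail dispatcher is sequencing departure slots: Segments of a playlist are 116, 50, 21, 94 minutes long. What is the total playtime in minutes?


Durations: 116, 50, 21, 94
Running sum: 116
+ 50 = 166
+ 21 = 187
+ 94 = 281
Total duration: 281 minutes
That is 4 hours and 41 minutes

281


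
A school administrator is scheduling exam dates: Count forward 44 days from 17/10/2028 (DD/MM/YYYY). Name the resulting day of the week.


Start: 2028-10-17 (Tuesday)
Step 1 - find target date: add 44 days
  2028-10-17 + 44 days = 2028-11-30
Step 2 - day of week:
  44 mod 7 = 2
  Tuesday + 2 days -> Thursday
Result: Thursday (2028-11-30)

Thursday


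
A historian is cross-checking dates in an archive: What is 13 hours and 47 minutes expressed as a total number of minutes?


Hours: 13
Minutes: 47
Convert hours to minutes: 13 x 60 = 780
Add remaining minutes: 780 + 47 = 827

827


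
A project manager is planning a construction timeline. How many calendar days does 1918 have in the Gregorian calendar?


Year: 1918
Check leap year rules:
Divisible by 4? No
1918 is not a leap year
Days: 365

365


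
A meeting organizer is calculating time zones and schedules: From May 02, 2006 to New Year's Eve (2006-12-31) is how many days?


Start: May 02, 2006
End: December 31, 2006
Days left in May: 29
June: 30
July: 31
August: 31
September: 30
... plus remaining months
Sum of remaining months: 214
Total: 29 + 214 = 243

243


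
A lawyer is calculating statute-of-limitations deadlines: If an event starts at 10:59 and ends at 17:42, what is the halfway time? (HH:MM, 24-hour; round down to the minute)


Start time: 10:59 = 659 minutes from midnight
End time: 17:42 = 1062 minutes from midnight
Sum: 659 + 1062 = 1721
Midpoint: 1721 / 2 = 860 minutes
Convert: 860 / 60 = 14 hours, 20 minutes
Result: 14:20

14:20


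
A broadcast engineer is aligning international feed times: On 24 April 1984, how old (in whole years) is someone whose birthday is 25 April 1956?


Birth: 1956-04-25
Reference: 1984-04-24
Year difference: 1984 - 1956 = 28
Has birthday (04-25) occurred by 04-24? No
Birthday not yet reached this year -> subtract 1
Age in full years: 27

27


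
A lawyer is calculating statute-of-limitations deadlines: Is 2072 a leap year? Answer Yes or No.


Year: 2072
Divisible by 4? 2072 / 4 = 518.0 -> Yes
Divisible by 100? 2072 / 100 = 20.72 -> No
Divisible by 4 but not 100, so it IS a leap year

Yes


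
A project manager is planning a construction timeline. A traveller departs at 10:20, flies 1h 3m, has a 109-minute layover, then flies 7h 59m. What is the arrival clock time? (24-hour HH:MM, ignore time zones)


Depart: 10:20
Leg 1: +63 min -> 11:23
Layover: +109 min -> 13:12
Leg 2: +479 min -> 21:11
Total travel: 651 minutes = 10h 51m
Arrival: 21:11

21:11


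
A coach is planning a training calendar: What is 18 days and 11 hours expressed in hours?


Days: 18
Extra hours: 11
Hours per day: 24
Days to hours: 18 x 24 = 432
Total: 432 + 11 = 443

443


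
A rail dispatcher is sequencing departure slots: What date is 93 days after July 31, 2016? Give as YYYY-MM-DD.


Start: 2016-07-31
Adding 93 days
Days remaining in July: 0
After July: 93 days still to add
August 2016: 31 days, 62 remaining
September 2016: 30 days, 32 remaining
October 2016: 31 days, 1 remaining
November 2016 has 30 days, need 1
Result: 2016-11-01

2016-11-01


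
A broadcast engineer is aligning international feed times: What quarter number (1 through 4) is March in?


Month: March (month 3)
Q1: January-March (months 1-3)
Q2: April-June (months 4-6)
Q3: July-September (months 7-9)
Q4: October-December (months 10-12)
Month 3 falls in Q1

1


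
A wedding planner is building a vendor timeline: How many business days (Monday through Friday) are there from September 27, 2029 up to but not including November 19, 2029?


Start: 2029-09-27 (Thursday)
End (exclusive): 2029-11-19 (Monday)
Total calendar days: 53
Full weeks: 53 // 7 = 7 -> 35 weekdays
Remaining 4 days starting on Thursday:
  Thu(w), Fri(w), Sat(-), Sun(-) -> 2 weekdays
Total business days: 35 + 2 = 37

37


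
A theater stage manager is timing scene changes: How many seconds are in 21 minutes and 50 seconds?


Minutes: 21
Seconds: 50
Convert minutes to seconds: 21 x 60 = 1260
Add remaining seconds: 1260 + 50 = 1310

1310


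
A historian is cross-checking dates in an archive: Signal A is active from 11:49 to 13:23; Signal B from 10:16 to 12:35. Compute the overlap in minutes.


Interval A: [709, 803] minutes from midnight
Interval B: [616, 755] minutes from midnight
Overlap start = max(709, 616) = 709
Overlap end = min(803, 755) = 755
Overlap = 755 - 709 = 46 minutes

46


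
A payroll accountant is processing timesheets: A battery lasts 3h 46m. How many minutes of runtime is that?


Hours: 3
Extra minutes: 46
Minutes per hour: 60
Hours to minutes: 3 x 60 = 180
Total: 180 + 46 = 226

226


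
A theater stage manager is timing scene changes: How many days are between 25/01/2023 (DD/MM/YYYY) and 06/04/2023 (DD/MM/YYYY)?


Start date: 2023-01-25
End date: 2023-04-06
Jan 2023: +7 days
Feb 2023: +28 days
Mar 2023: +31 days
Apr 2023: +5 days
Total: 71 days

71


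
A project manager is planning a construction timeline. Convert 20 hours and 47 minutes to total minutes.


Hours: 20
Minutes: 47
Convert hours to minutes: 20 x 60 = 1200
Add remaining minutes: 1200 + 47 = 1247

1247


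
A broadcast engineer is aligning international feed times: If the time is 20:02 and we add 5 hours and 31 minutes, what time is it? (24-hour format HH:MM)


Start time: 20:02
Adding: 5 hours 31 minutes
Minutes: 2 + 31 = 33
Hours: 20 + 5 + 0 = 25
Hour wraparound: 25 mod 24 = 1
Result: 01:33

01:33


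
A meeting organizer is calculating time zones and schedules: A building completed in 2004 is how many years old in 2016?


Birth year: 2004
Current year: 2016
Age = current year - birth year
Age = 2016 - 2004 = 12

12


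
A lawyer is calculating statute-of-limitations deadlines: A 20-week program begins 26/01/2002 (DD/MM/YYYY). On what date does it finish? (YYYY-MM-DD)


Start: 2002-01-26
Weeks to add: 20
Convert to days: 20 x 7 = 140 days
Add 140 days to 2002-01-26
Result: 2002-06-15

2002-06-15


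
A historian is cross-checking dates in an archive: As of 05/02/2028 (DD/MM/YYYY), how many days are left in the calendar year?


Start: February 05, 2028
End: December 31, 2028
Days left in February: 24
March: 31
April: 30
May: 31
June: 30
... plus remaining months
Sum of remaining months: 306
Total: 24 + 306 = 330

330


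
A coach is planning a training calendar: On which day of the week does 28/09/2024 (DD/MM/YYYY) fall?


Date: 2024-09-28
January 1, 2024 is a Monday
Day of year: 272
Offset from Jan 1: 271 days
271 mod 7 = 5
Result: Saturday

Saturday


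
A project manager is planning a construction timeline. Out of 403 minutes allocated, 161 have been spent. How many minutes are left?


Total budget: 403 minutes
Time used: 161 minutes
Remaining: 403 - 161 = 242 minutes
Percent used: 40.0%
Percent remaining: 60.0%

242


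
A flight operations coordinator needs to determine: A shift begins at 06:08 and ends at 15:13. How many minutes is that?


Start time: 06:08 = 368 minutes from midnight
End time: 15:13 = 913 minutes from midnight
Difference: 913 - 368 = 545 minutes
That is 9 hours and 5 minutes

545
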